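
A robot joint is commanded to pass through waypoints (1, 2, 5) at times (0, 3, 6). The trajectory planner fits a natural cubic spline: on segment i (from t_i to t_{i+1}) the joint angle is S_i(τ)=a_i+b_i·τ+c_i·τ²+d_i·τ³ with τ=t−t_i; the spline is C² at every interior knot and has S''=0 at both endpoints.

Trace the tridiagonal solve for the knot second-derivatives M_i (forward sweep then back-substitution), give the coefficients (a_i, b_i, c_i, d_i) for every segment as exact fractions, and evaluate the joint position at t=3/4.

Δ: Δ0=1/3, Δ1=1
row 1: diag=12, rhs=4; c'=1/4, d'=1/3
back: M1=1/3
M: M0=0, M1=1/3, M2=0
seg 0: a=1, c=M0/2=0, d=(M1−M0)/(6·3)=1/54, b=Δ0−h0·(2M0+M1)/6=1/6
seg 1: a=2, c=M1/2=1/6, d=(M2−M1)/(6·3)=-1/54, b=Δ1−h1·(2M1+M2)/6=2/3
t_q=3/4 → seg 0, τ=3/4; S=1+1/6·τ+0·τ²+1/54·τ³=145/128

  seg 0: a=1 b=1/6 c=0 d=1/54
  seg 1: a=2 b=2/3 c=1/6 d=-1/54
S(3/4) = 145/128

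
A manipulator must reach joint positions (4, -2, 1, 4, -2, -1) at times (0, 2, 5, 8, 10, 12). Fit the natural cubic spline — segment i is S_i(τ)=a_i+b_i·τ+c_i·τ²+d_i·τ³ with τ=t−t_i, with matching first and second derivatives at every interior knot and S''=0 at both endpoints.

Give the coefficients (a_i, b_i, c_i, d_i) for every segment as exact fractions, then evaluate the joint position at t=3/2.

Δ: Δ0=-3, Δ1=1, Δ2=1, Δ3=-3, Δ4=1/2
row 1: diag=10, rhs=24; c'=3/10, d'=12/5
row 2: denom=12−3·3/10=111/10; d'=(0−3·12/5)/(111/10)=-24/37
row 3: denom=10−3·10/37=340/37; d'=(-24−3·-24/37)/(340/37)=-12/5
row 4: denom=8−2·37/170=643/85; d'=(21−2·-12/5)/(643/85)=2193/643
back: M4=2193/643
back: M3=-12/5−37/170·2193/643=-4041/1286
back: M2=-24/37−10/37·-4041/1286=129/643
back: M1=12/5−3/10·129/643=3009/1286
M: M0=0, M1=3009/1286, M2=129/643, M3=-4041/1286, M4=2193/643, M5=0
seg 0: a=4, c=M0/2=0, d=(M1−M0)/(6·2)=1003/5144, b=Δ0−h0·(2M0+M1)/6=-4861/1286
seg 1: a=-2, c=M1/2=3009/2572, d=(M2−M1)/(6·3)=-917/7716, b=Δ1−h1·(2M1+M2)/6=-926/643
seg 2: a=1, c=M2/2=129/1286, d=(M3−M2)/(6·3)=-1433/7716, b=Δ2−h2·(2M2+M3)/6=6097/2572
seg 3: a=4, c=M3/2=-4041/2572, d=(M4−M3)/(6·2)=2809/5144, b=Δ3−h3·(2M3+M4)/6=-1313/643
seg 4: a=-2, c=M4/2=2193/1286, d=(M5−M4)/(6·2)=-731/2572, b=Δ4−h4·(2M4+M5)/6=-2281/1286
t_q=3/2 → seg 0, τ=3/2; S=4+-4861/1286·τ+0·τ²+1003/5144·τ³=-41639/41152

  seg 0: a=4 b=-4861/1286 c=0 d=1003/5144
  seg 1: a=-2 b=-926/643 c=3009/2572 d=-917/7716
  seg 2: a=1 b=6097/2572 c=129/1286 d=-1433/7716
  seg 3: a=4 b=-1313/643 c=-4041/2572 d=2809/5144
  seg 4: a=-2 b=-2281/1286 c=2193/1286 d=-731/2572
S(3/2) = -41639/41152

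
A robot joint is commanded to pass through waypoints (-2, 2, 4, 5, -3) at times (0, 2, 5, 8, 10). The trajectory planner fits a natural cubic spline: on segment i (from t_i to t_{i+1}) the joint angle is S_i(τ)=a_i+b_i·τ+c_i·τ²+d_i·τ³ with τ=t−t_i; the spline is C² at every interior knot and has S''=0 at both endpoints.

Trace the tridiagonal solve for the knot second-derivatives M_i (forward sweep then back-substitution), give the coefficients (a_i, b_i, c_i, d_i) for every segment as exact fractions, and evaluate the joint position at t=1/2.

Δ: Δ0=2, Δ1=2/3, Δ2=1/3, Δ3=-4
row 1: diag=10, rhs=-8; c'=3/10, d'=-4/5
row 2: denom=12−3·3/10=111/10; d'=(-2−3·-4/5)/(111/10)=4/111
row 3: denom=10−3·10/37=340/37; d'=(-26−3·4/111)/(340/37)=-483/170
back: M3=-483/170
back: M2=4/111−10/37·-483/170=41/51
back: M1=-4/5−3/10·41/51=-177/170
M: M0=0, M1=-177/170, M2=41/51, M3=-483/170, M4=0
seg 0: a=-2, c=M0/2=0, d=(M1−M0)/(6·2)=-59/680, b=Δ0−h0·(2M0+M1)/6=399/170
seg 1: a=2, c=M1/2=-177/340, d=(M2−M1)/(6·3)=941/9180, b=Δ1−h1·(2M1+M2)/6=111/85
seg 2: a=4, c=M2/2=41/102, d=(M3−M2)/(6·3)=-1859/9180, b=Δ2−h2·(2M2+M3)/6=19/20
seg 3: a=5, c=M3/2=-483/340, d=(M4−M3)/(6·2)=161/680, b=Δ3−h3·(2M3+M4)/6=-179/85
t_q=1/2 → seg 0, τ=1/2; S=-2+399/170·τ+0·τ²+-59/680·τ³=-911/1088

  seg 0: a=-2 b=399/170 c=0 d=-59/680
  seg 1: a=2 b=111/85 c=-177/340 d=941/9180
  seg 2: a=4 b=19/20 c=41/102 d=-1859/9180
  seg 3: a=5 b=-179/85 c=-483/340 d=161/680
S(1/2) = -911/1088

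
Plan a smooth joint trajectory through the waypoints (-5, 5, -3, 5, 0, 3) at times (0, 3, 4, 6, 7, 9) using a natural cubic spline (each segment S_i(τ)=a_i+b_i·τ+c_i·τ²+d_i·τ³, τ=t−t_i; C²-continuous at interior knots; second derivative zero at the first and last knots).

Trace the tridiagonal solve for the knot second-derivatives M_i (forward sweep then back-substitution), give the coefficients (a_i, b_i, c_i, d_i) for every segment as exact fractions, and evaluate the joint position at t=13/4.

  seg 0: a=-5 b=38371/4359 c=0 d=-883/1453
  seg 1: a=5 b=-33152/4359 c=-7947/1453 d=22121/4359
  seg 2: a=-3 b=-14471/4359 c=14174/1453 d=-53137/17436
  seg 3: a=5 b=-3794/4359 c=-24789/2906 d=38365/8718
  seg 4: a=0 b=-41227/8718 c=6788/1453 d=-3394/4359
S(13/4) = 263735/92992

Δ: Δ0=10/3, Δ1=-8, Δ2=4, Δ3=-5, Δ4=3/2
row 1: diag=8, rhs=-68; c'=1/8, d'=-17/2
row 2: denom=6−1·1/8=47/8; d'=(72−1·-17/2)/(47/8)=644/47
row 3: denom=6−2·16/47=250/47; d'=(-54−2·644/47)/(250/47)=-1913/125
row 4: denom=6−1·47/250=1453/250; d'=(39−1·-1913/125)/(1453/250)=13576/1453
back: M4=13576/1453
back: M3=-1913/125−47/250·13576/1453=-24789/1453
back: M2=644/47−16/47·-24789/1453=28348/1453
back: M1=-17/2−1/8·28348/1453=-15894/1453
M: M0=0, M1=-15894/1453, M2=28348/1453, M3=-24789/1453, M4=13576/1453, M5=0
seg 0: a=-5, c=M0/2=0, d=(M1−M0)/(6·3)=-883/1453, b=Δ0−h0·(2M0+M1)/6=38371/4359
seg 1: a=5, c=M1/2=-7947/1453, d=(M2−M1)/(6·1)=22121/4359, b=Δ1−h1·(2M1+M2)/6=-33152/4359
seg 2: a=-3, c=M2/2=14174/1453, d=(M3−M2)/(6·2)=-53137/17436, b=Δ2−h2·(2M2+M3)/6=-14471/4359
seg 3: a=5, c=M3/2=-24789/2906, d=(M4−M3)/(6·1)=38365/8718, b=Δ3−h3·(2M3+M4)/6=-3794/4359
seg 4: a=0, c=M4/2=6788/1453, d=(M5−M4)/(6·2)=-3394/4359, b=Δ4−h4·(2M4+M5)/6=-41227/8718
t_q=13/4 → seg 1, τ=1/4; S=5+-33152/4359·τ+-7947/1453·τ²+22121/4359·τ³=263735/92992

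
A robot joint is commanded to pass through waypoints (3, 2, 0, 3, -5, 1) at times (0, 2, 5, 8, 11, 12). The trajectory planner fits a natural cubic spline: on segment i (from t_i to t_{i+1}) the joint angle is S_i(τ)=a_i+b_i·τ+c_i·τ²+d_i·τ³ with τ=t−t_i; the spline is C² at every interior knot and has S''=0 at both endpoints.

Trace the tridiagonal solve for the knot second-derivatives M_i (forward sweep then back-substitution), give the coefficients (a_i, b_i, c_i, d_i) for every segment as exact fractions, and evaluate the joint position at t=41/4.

  seg 0: a=3 b=-1519/5958 c=0 d=-365/5958
  seg 1: a=2 b=-5899/5958 c=-365/993 d=8497/53622
  seg 2: a=0 b=3226/2979 c=6307/5958 d=-19415/53622
  seg 3: a=3 b=-13951/5958 c=-6554/2979 d=37387/53622
  seg 4: a=-5 b=9781/2979 c=8093/1986 d=-8093/5958
S(41/4) = -231517/42368

Δ: Δ0=-1/2, Δ1=-2/3, Δ2=1, Δ3=-8/3, Δ4=6
row 1: diag=10, rhs=-1; c'=3/10, d'=-1/10
row 2: denom=12−3·3/10=111/10; d'=(10−3·-1/10)/(111/10)=103/111
row 3: denom=12−3·10/37=414/37; d'=(-22−3·103/111)/(414/37)=-917/414
row 4: denom=8−3·37/138=331/46; d'=(52−3·-917/414)/(331/46)=8093/993
back: M4=8093/993
back: M3=-917/414−37/138·8093/993=-13108/2979
back: M2=103/111−10/37·-13108/2979=6307/2979
back: M1=-1/10−3/10·6307/2979=-730/993
M: M0=0, M1=-730/993, M2=6307/2979, M3=-13108/2979, M4=8093/993, M5=0
seg 0: a=3, c=M0/2=0, d=(M1−M0)/(6·2)=-365/5958, b=Δ0−h0·(2M0+M1)/6=-1519/5958
seg 1: a=2, c=M1/2=-365/993, d=(M2−M1)/(6·3)=8497/53622, b=Δ1−h1·(2M1+M2)/6=-5899/5958
seg 2: a=0, c=M2/2=6307/5958, d=(M3−M2)/(6·3)=-19415/53622, b=Δ2−h2·(2M2+M3)/6=3226/2979
seg 3: a=3, c=M3/2=-6554/2979, d=(M4−M3)/(6·3)=37387/53622, b=Δ3−h3·(2M3+M4)/6=-13951/5958
seg 4: a=-5, c=M4/2=8093/1986, d=(M5−M4)/(6·1)=-8093/5958, b=Δ4−h4·(2M4+M5)/6=9781/2979
t_q=41/4 → seg 3, τ=9/4; S=3+-13951/5958·τ+-6554/2979·τ²+37387/53622·τ³=-231517/42368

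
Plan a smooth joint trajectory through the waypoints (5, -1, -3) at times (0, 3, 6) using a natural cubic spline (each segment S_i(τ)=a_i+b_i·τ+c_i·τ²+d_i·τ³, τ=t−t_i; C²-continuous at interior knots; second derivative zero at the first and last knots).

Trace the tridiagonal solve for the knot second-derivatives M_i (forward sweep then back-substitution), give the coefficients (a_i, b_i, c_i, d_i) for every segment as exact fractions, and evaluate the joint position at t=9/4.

  seg 0: a=5 b=-7/3 c=0 d=1/27
  seg 1: a=-1 b=-4/3 c=1/3 d=-1/27
S(9/4) = 11/64

Δ: Δ0=-2, Δ1=-2/3
row 1: diag=12, rhs=8; c'=1/4, d'=2/3
back: M1=2/3
M: M0=0, M1=2/3, M2=0
seg 0: a=5, c=M0/2=0, d=(M1−M0)/(6·3)=1/27, b=Δ0−h0·(2M0+M1)/6=-7/3
seg 1: a=-1, c=M1/2=1/3, d=(M2−M1)/(6·3)=-1/27, b=Δ1−h1·(2M1+M2)/6=-4/3
t_q=9/4 → seg 0, τ=9/4; S=5+-7/3·τ+0·τ²+1/27·τ³=11/64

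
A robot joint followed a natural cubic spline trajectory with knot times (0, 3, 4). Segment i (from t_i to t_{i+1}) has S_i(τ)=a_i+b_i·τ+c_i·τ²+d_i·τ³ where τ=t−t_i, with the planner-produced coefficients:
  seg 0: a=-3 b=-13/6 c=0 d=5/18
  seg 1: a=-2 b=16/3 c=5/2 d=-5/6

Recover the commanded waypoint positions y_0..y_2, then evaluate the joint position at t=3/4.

y_0 = S_0(0) = a_0 = -3
y_1 = S_1(0) = a_1 = -2
y_2 = S_1(1) = 5
t_q=3/4 is in segment 0 (τ=3/4); S_0(τ)=-577/128

y_0=-3 y_1=-2 y_2=5
S(3/4) = -577/128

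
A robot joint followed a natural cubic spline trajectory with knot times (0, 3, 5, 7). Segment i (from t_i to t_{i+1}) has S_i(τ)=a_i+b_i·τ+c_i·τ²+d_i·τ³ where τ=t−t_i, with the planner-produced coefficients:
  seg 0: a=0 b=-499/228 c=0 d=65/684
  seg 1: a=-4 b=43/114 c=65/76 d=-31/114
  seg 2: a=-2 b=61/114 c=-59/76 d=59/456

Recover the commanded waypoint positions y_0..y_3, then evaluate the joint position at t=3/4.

y_0 = S_0(0) = a_0 = 0
y_1 = S_1(0) = a_1 = -4
y_2 = S_2(0) = a_2 = -2
y_3 = S_2(2) = -3
t_q=3/4 is in segment 0 (τ=3/4); S_0(τ)=-7789/4864

y_0=0 y_1=-4 y_2=-2 y_3=-3
S(3/4) = -7789/4864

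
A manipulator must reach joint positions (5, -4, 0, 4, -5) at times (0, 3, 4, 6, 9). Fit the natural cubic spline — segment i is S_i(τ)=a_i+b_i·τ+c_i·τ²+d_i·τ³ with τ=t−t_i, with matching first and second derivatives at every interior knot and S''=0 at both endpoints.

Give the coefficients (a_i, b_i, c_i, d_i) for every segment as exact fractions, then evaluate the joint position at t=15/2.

Δ: Δ0=-3, Δ1=4, Δ2=2, Δ3=-3
row 1: diag=8, rhs=42; c'=1/8, d'=21/4
row 2: denom=6−1·1/8=47/8; d'=(-12−1·21/4)/(47/8)=-138/47
row 3: denom=10−2·16/47=438/47; d'=(-30−2·-138/47)/(438/47)=-189/73
back: M3=-189/73
back: M2=-138/47−16/47·-189/73=-150/73
back: M1=21/4−1/8·-150/73=402/73
M: M0=0, M1=402/73, M2=-150/73, M3=-189/73, M4=0
seg 0: a=5, c=M0/2=0, d=(M1−M0)/(6·3)=67/219, b=Δ0−h0·(2M0+M1)/6=-420/73
seg 1: a=-4, c=M1/2=201/73, d=(M2−M1)/(6·1)=-92/73, b=Δ1−h1·(2M1+M2)/6=183/73
seg 2: a=0, c=M2/2=-75/73, d=(M3−M2)/(6·2)=-13/292, b=Δ2−h2·(2M2+M3)/6=309/73
seg 3: a=4, c=M3/2=-189/146, d=(M4−M3)/(6·3)=21/146, b=Δ3−h3·(2M3+M4)/6=-30/73
t_q=15/2 → seg 3, τ=3/2; S=4+-30/73·τ+-189/146·τ²+21/146·τ³=1117/1168

  seg 0: a=5 b=-420/73 c=0 d=67/219
  seg 1: a=-4 b=183/73 c=201/73 d=-92/73
  seg 2: a=0 b=309/73 c=-75/73 d=-13/292
  seg 3: a=4 b=-30/73 c=-189/146 d=21/146
S(15/2) = 1117/1168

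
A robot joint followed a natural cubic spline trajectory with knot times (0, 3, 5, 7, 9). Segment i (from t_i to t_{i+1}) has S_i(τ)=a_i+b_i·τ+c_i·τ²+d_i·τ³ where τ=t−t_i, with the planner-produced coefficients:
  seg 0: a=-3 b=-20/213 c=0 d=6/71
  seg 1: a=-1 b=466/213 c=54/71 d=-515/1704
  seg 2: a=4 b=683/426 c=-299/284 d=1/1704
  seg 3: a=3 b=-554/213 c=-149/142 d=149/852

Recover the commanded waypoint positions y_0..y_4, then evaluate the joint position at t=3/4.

y_0=-3 y_1=-1 y_2=4 y_3=3 y_4=-5
S(3/4) = -6895/2272

y_0 = S_0(0) = a_0 = -3
y_1 = S_1(0) = a_1 = -1
y_2 = S_2(0) = a_2 = 4
y_3 = S_3(0) = a_3 = 3
y_4 = S_3(2) = -5
t_q=3/4 is in segment 0 (τ=3/4); S_0(τ)=-6895/2272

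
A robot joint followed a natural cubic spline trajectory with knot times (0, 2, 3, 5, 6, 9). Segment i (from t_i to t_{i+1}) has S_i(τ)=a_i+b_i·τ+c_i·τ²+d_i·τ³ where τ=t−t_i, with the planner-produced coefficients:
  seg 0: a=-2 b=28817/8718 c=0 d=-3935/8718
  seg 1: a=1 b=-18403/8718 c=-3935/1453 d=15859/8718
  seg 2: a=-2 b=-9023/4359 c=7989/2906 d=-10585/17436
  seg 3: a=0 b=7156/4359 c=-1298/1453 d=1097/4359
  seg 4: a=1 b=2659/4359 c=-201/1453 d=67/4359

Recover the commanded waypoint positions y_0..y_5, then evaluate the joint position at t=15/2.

y_0 = S_0(0) = a_0 = -2
y_1 = S_1(0) = a_1 = 1
y_2 = S_2(0) = a_2 = -2
y_3 = S_3(0) = a_3 = 0
y_4 = S_4(0) = a_4 = 1
y_5 = S_4(3) = 2
t_q=15/2 is in segment 4 (τ=3/2); S_4(τ)=19245/11624

y_0=-2 y_1=1 y_2=-2 y_3=0 y_4=1 y_5=2
S(15/2) = 19245/11624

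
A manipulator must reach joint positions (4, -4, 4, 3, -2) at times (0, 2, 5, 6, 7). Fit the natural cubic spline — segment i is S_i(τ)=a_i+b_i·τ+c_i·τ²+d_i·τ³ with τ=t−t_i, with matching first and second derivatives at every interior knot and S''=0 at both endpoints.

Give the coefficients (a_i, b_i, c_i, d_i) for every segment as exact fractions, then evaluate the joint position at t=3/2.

  seg 0: a=4 b=-2360/411 c=0 d=179/411
  seg 1: a=-4 b=-212/411 c=358/137 d=-638/1233
  seg 2: a=4 b=490/411 c=-280/137 d=-61/411
  seg 3: a=3 b=-1373/411 c=-341/137 d=341/411
S(3/2) = -3445/1096

Δ: Δ0=-4, Δ1=8/3, Δ2=-1, Δ3=-5
row 1: diag=10, rhs=40; c'=3/10, d'=4
row 2: denom=8−3·3/10=71/10; d'=(-22−3·4)/(71/10)=-340/71
row 3: denom=4−1·10/71=274/71; d'=(-24−1·-340/71)/(274/71)=-682/137
back: M3=-682/137
back: M2=-340/71−10/71·-682/137=-560/137
back: M1=4−3/10·-560/137=716/137
M: M0=0, M1=716/137, M2=-560/137, M3=-682/137, M4=0
seg 0: a=4, c=M0/2=0, d=(M1−M0)/(6·2)=179/411, b=Δ0−h0·(2M0+M1)/6=-2360/411
seg 1: a=-4, c=M1/2=358/137, d=(M2−M1)/(6·3)=-638/1233, b=Δ1−h1·(2M1+M2)/6=-212/411
seg 2: a=4, c=M2/2=-280/137, d=(M3−M2)/(6·1)=-61/411, b=Δ2−h2·(2M2+M3)/6=490/411
seg 3: a=3, c=M3/2=-341/137, d=(M4−M3)/(6·1)=341/411, b=Δ3−h3·(2M3+M4)/6=-1373/411
t_q=3/2 → seg 0, τ=3/2; S=4+-2360/411·τ+0·τ²+179/411·τ³=-3445/1096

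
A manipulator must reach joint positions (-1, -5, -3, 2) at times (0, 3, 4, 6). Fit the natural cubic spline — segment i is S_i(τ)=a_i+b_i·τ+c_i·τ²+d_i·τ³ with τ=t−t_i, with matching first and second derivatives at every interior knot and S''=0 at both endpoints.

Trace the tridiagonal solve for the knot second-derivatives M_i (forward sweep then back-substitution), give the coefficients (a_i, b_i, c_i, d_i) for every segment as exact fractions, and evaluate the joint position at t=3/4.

  seg 0: a=-1 b=-727/282 c=0 d=13/94
  seg 1: a=-5 b=163/141 c=117/94 d=-113/282
  seg 2: a=-3 b=689/282 c=2/47 d=-1/141
S(3/4) = -17297/6016

Δ: Δ0=-4/3, Δ1=2, Δ2=5/2
row 1: diag=8, rhs=20; c'=1/8, d'=5/2
row 2: denom=6−1·1/8=47/8; d'=(3−1·5/2)/(47/8)=4/47
back: M2=4/47
back: M1=5/2−1/8·4/47=117/47
M: M0=0, M1=117/47, M2=4/47, M3=0
seg 0: a=-1, c=M0/2=0, d=(M1−M0)/(6·3)=13/94, b=Δ0−h0·(2M0+M1)/6=-727/282
seg 1: a=-5, c=M1/2=117/94, d=(M2−M1)/(6·1)=-113/282, b=Δ1−h1·(2M1+M2)/6=163/141
seg 2: a=-3, c=M2/2=2/47, d=(M3−M2)/(6·2)=-1/141, b=Δ2−h2·(2M2+M3)/6=689/282
t_q=3/4 → seg 0, τ=3/4; S=-1+-727/282·τ+0·τ²+13/94·τ³=-17297/6016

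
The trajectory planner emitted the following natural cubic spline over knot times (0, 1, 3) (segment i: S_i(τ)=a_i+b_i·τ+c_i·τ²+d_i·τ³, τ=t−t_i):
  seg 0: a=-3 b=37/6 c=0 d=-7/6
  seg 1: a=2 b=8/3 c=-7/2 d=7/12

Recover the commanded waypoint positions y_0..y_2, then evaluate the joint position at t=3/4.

y_0=-3 y_1=2 y_2=-2
S(3/4) = 145/128

y_0 = S_0(0) = a_0 = -3
y_1 = S_1(0) = a_1 = 2
y_2 = S_1(2) = -2
t_q=3/4 is in segment 0 (τ=3/4); S_0(τ)=145/128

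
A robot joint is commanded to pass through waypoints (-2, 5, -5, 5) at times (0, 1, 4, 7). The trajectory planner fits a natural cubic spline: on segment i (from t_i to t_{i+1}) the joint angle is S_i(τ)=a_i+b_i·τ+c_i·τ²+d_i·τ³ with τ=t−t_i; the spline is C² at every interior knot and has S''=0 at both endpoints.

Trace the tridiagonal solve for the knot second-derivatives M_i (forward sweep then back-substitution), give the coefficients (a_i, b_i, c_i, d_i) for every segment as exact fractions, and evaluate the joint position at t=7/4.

  seg 0: a=-2 b=251/29 c=0 d=-48/29
  seg 1: a=5 b=107/29 c=-144/29 d=685/783
  seg 2: a=-5 b=-72/29 c=253/87 d=-253/783
S(7/4) = 9917/1856

Δ: Δ0=7, Δ1=-10/3, Δ2=10/3
row 1: diag=8, rhs=-62; c'=3/8, d'=-31/4
row 2: denom=12−3·3/8=87/8; d'=(40−3·-31/4)/(87/8)=506/87
back: M2=506/87
back: M1=-31/4−3/8·506/87=-288/29
M: M0=0, M1=-288/29, M2=506/87, M3=0
seg 0: a=-2, c=M0/2=0, d=(M1−M0)/(6·1)=-48/29, b=Δ0−h0·(2M0+M1)/6=251/29
seg 1: a=5, c=M1/2=-144/29, d=(M2−M1)/(6·3)=685/783, b=Δ1−h1·(2M1+M2)/6=107/29
seg 2: a=-5, c=M2/2=253/87, d=(M3−M2)/(6·3)=-253/783, b=Δ2−h2·(2M2+M3)/6=-72/29
t_q=7/4 → seg 1, τ=3/4; S=5+107/29·τ+-144/29·τ²+685/783·τ³=9917/1856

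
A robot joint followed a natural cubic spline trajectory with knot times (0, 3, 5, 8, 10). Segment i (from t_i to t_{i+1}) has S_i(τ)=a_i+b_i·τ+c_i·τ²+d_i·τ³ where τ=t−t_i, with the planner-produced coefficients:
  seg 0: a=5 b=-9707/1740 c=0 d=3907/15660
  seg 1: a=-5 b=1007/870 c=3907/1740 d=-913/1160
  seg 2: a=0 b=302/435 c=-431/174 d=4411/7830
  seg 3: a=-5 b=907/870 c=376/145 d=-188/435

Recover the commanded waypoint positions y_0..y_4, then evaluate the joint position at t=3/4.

y_0 = S_0(0) = a_0 = 5
y_1 = S_1(0) = a_1 = -5
y_2 = S_2(0) = a_2 = 0
y_3 = S_3(0) = a_3 = -5
y_4 = S_3(2) = 4
t_q=3/4 is in segment 0 (τ=3/4); S_0(τ)=6839/7424

y_0=5 y_1=-5 y_2=0 y_3=-5 y_4=4
S(3/4) = 6839/7424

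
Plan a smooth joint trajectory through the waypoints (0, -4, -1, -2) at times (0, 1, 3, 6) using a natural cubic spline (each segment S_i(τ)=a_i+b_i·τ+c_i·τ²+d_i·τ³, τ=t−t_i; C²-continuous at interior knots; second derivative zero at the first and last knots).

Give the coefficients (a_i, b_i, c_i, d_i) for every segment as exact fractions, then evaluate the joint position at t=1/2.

Δ: Δ0=-4, Δ1=3/2, Δ2=-1/3
row 1: diag=6, rhs=33; c'=1/3, d'=11/2
row 2: denom=10−2·1/3=28/3; d'=(-11−2·11/2)/(28/3)=-33/14
back: M2=-33/14
back: M1=11/2−1/3·-33/14=44/7
M: M0=0, M1=44/7, M2=-33/14, M3=0
seg 0: a=0, c=M0/2=0, d=(M1−M0)/(6·1)=22/21, b=Δ0−h0·(2M0+M1)/6=-106/21
seg 1: a=-4, c=M1/2=22/7, d=(M2−M1)/(6·2)=-121/168, b=Δ1−h1·(2M1+M2)/6=-40/21
seg 2: a=-1, c=M2/2=-33/28, d=(M3−M2)/(6·3)=11/84, b=Δ2−h2·(2M2+M3)/6=85/42
t_q=1/2 → seg 0, τ=1/2; S=0+-106/21·τ+0·τ²+22/21·τ³=-67/28

  seg 0: a=0 b=-106/21 c=0 d=22/21
  seg 1: a=-4 b=-40/21 c=22/7 d=-121/168
  seg 2: a=-1 b=85/42 c=-33/28 d=11/84
S(1/2) = -67/28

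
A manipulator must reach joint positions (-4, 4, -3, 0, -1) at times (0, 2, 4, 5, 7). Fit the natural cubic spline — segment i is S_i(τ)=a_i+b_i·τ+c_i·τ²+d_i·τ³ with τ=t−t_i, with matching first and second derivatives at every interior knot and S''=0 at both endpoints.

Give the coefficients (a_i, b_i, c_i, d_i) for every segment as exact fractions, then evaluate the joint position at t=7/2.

Δ: Δ0=4, Δ1=-7/2, Δ2=3, Δ3=-1/2
row 1: diag=8, rhs=-45; c'=1/4, d'=-45/8
row 2: denom=6−2·1/4=11/2; d'=(39−2·-45/8)/(11/2)=201/22
row 3: denom=6−1·2/11=64/11; d'=(-21−1·201/22)/(64/11)=-663/128
back: M3=-663/128
back: M2=201/22−2/11·-663/128=645/64
back: M1=-45/8−1/4·645/64=-2085/256
M: M0=0, M1=-2085/256, M2=645/64, M3=-663/128, M4=0
seg 0: a=-4, c=M0/2=0, d=(M1−M0)/(6·2)=-695/1024, b=Δ0−h0·(2M0+M1)/6=1719/256
seg 1: a=4, c=M1/2=-2085/512, d=(M2−M1)/(6·2)=1555/1024, b=Δ1−h1·(2M1+M2)/6=-183/128
seg 2: a=-3, c=M2/2=645/128, d=(M3−M2)/(6·1)=-651/256, b=Δ2−h2·(2M2+M3)/6=129/256
seg 3: a=0, c=M3/2=-663/256, d=(M4−M3)/(6·2)=221/512, b=Δ3−h3·(2M3+M4)/6=189/64
t_q=7/2 → seg 1, τ=3/2; S=4+-183/128·τ+-2085/512·τ²+1555/1024·τ³=-17875/8192

  seg 0: a=-4 b=1719/256 c=0 d=-695/1024
  seg 1: a=4 b=-183/128 c=-2085/512 d=1555/1024
  seg 2: a=-3 b=129/256 c=645/128 d=-651/256
  seg 3: a=0 b=189/64 c=-663/256 d=221/512
S(7/2) = -17875/8192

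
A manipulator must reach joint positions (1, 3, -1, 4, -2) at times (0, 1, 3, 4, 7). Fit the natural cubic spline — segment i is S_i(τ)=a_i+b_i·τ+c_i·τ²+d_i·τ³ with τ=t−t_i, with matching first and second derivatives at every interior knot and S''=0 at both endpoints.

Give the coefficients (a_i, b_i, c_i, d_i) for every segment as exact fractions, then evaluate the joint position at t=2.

  seg 0: a=1 b=407/125 c=0 d=-157/125
  seg 1: a=3 b=-64/125 c=-471/125 d=189/125
  seg 2: a=-1 b=64/25 c=663/125 d=-358/125
  seg 3: a=4 b=572/125 c=-411/125 d=137/375
S(2) = 29/125

Δ: Δ0=2, Δ1=-2, Δ2=5, Δ3=-2
row 1: diag=6, rhs=-24; c'=1/3, d'=-4
row 2: denom=6−2·1/3=16/3; d'=(42−2·-4)/(16/3)=75/8
row 3: denom=8−1·3/16=125/16; d'=(-42−1·75/8)/(125/16)=-822/125
back: M3=-822/125
back: M2=75/8−3/16·-822/125=1326/125
back: M1=-4−1/3·1326/125=-942/125
M: M0=0, M1=-942/125, M2=1326/125, M3=-822/125, M4=0
seg 0: a=1, c=M0/2=0, d=(M1−M0)/(6·1)=-157/125, b=Δ0−h0·(2M0+M1)/6=407/125
seg 1: a=3, c=M1/2=-471/125, d=(M2−M1)/(6·2)=189/125, b=Δ1−h1·(2M1+M2)/6=-64/125
seg 2: a=-1, c=M2/2=663/125, d=(M3−M2)/(6·1)=-358/125, b=Δ2−h2·(2M2+M3)/6=64/25
seg 3: a=4, c=M3/2=-411/125, d=(M4−M3)/(6·3)=137/375, b=Δ3−h3·(2M3+M4)/6=572/125
t_q=2 → seg 1, τ=1; S=3+-64/125·τ+-471/125·τ²+189/125·τ³=29/125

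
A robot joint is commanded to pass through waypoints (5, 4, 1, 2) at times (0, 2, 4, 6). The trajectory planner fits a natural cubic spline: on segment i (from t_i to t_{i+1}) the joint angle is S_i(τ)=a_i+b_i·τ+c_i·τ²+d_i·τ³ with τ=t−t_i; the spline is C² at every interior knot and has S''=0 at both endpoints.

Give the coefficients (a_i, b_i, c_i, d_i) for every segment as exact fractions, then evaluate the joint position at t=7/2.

Δ: Δ0=-1/2, Δ1=-3/2, Δ2=1/2
row 1: diag=8, rhs=-6; c'=1/4, d'=-3/4
row 2: denom=8−2·1/4=15/2; d'=(12−2·-3/4)/(15/2)=9/5
back: M2=9/5
back: M1=-3/4−1/4·9/5=-6/5
M: M0=0, M1=-6/5, M2=9/5, M3=0
seg 0: a=5, c=M0/2=0, d=(M1−M0)/(6·2)=-1/10, b=Δ0−h0·(2M0+M1)/6=-1/10
seg 1: a=4, c=M1/2=-3/5, d=(M2−M1)/(6·2)=1/4, b=Δ1−h1·(2M1+M2)/6=-13/10
seg 2: a=1, c=M2/2=9/10, d=(M3−M2)/(6·2)=-3/20, b=Δ2−h2·(2M2+M3)/6=-7/10
t_q=7/2 → seg 1, τ=3/2; S=4+-13/10·τ+-3/5·τ²+1/4·τ³=247/160

  seg 0: a=5 b=-1/10 c=0 d=-1/10
  seg 1: a=4 b=-13/10 c=-3/5 d=1/4
  seg 2: a=1 b=-7/10 c=9/10 d=-3/20
S(7/2) = 247/160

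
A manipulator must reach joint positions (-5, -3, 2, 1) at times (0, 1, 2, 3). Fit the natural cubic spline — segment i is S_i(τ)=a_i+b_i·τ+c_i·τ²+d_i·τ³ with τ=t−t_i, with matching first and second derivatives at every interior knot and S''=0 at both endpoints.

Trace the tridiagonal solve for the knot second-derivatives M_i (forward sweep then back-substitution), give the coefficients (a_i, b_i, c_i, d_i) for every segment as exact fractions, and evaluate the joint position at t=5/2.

  seg 0: a=-5 b=4/5 c=0 d=6/5
  seg 1: a=-3 b=22/5 c=18/5 d=-3
  seg 2: a=2 b=13/5 c=-27/5 d=9/5
S(5/2) = 87/40

Δ: Δ0=2, Δ1=5, Δ2=-1
row 1: diag=4, rhs=18; c'=1/4, d'=9/2
row 2: denom=4−1·1/4=15/4; d'=(-36−1·9/2)/(15/4)=-54/5
back: M2=-54/5
back: M1=9/2−1/4·-54/5=36/5
M: M0=0, M1=36/5, M2=-54/5, M3=0
seg 0: a=-5, c=M0/2=0, d=(M1−M0)/(6·1)=6/5, b=Δ0−h0·(2M0+M1)/6=4/5
seg 1: a=-3, c=M1/2=18/5, d=(M2−M1)/(6·1)=-3, b=Δ1−h1·(2M1+M2)/6=22/5
seg 2: a=2, c=M2/2=-27/5, d=(M3−M2)/(6·1)=9/5, b=Δ2−h2·(2M2+M3)/6=13/5
t_q=5/2 → seg 2, τ=1/2; S=2+13/5·τ+-27/5·τ²+9/5·τ³=87/40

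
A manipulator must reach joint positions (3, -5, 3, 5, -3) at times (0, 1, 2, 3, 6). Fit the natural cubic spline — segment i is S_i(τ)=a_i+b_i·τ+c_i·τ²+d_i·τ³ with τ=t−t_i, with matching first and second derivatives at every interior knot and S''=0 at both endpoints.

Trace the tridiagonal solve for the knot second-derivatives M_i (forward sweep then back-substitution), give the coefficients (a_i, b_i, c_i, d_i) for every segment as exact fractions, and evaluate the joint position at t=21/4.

Δ: Δ0=-8, Δ1=8, Δ2=2, Δ3=-8/3
row 1: diag=4, rhs=96; c'=1/4, d'=24
row 2: denom=4−1·1/4=15/4; d'=(-36−1·24)/(15/4)=-16
row 3: denom=8−1·4/15=116/15; d'=(-28−1·-16)/(116/15)=-45/29
back: M3=-45/29
back: M2=-16−4/15·-45/29=-452/29
back: M1=24−1/4·-452/29=809/29
M: M0=0, M1=809/29, M2=-452/29, M3=-45/29, M4=0
seg 0: a=3, c=M0/2=0, d=(M1−M0)/(6·1)=809/174, b=Δ0−h0·(2M0+M1)/6=-2201/174
seg 1: a=-5, c=M1/2=809/58, d=(M2−M1)/(6·1)=-1261/174, b=Δ1−h1·(2M1+M2)/6=113/87
seg 2: a=3, c=M2/2=-226/29, d=(M3−M2)/(6·1)=407/174, b=Δ2−h2·(2M2+M3)/6=1297/174
seg 3: a=5, c=M3/2=-45/58, d=(M4−M3)/(6·3)=5/58, b=Δ3−h3·(2M3+M4)/6=-97/87
t_q=21/4 → seg 3, τ=9/4; S=5+-97/87·τ+-45/58·τ²+5/58·τ³=-1687/3712

  seg 0: a=3 b=-2201/174 c=0 d=809/174
  seg 1: a=-5 b=113/87 c=809/58 d=-1261/174
  seg 2: a=3 b=1297/174 c=-226/29 d=407/174
  seg 3: a=5 b=-97/87 c=-45/58 d=5/58
S(21/4) = -1687/3712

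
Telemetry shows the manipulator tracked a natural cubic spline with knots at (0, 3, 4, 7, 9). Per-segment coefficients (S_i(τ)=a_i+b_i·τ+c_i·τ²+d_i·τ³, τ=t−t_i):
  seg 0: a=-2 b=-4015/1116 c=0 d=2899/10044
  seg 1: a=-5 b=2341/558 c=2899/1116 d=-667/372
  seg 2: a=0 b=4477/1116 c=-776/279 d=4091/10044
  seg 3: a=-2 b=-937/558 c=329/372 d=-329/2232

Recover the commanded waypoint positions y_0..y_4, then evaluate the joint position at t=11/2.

y_0=-2 y_1=-5 y_2=0 y_3=-2 y_4=-3
S(11/2) = 1125/992

y_0 = S_0(0) = a_0 = -2
y_1 = S_1(0) = a_1 = -5
y_2 = S_2(0) = a_2 = 0
y_3 = S_3(0) = a_3 = -2
y_4 = S_3(2) = -3
t_q=11/2 is in segment 2 (τ=3/2); S_2(τ)=1125/992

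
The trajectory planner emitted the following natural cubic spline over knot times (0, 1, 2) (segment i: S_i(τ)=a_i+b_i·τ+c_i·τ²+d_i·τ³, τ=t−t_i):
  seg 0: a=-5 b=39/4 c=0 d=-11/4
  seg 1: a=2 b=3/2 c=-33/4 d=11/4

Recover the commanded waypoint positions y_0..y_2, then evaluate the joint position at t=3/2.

y_0=-5 y_1=2 y_2=-2
S(3/2) = 33/32

y_0 = S_0(0) = a_0 = -5
y_1 = S_1(0) = a_1 = 2
y_2 = S_1(1) = -2
t_q=3/2 is in segment 1 (τ=1/2); S_1(τ)=33/32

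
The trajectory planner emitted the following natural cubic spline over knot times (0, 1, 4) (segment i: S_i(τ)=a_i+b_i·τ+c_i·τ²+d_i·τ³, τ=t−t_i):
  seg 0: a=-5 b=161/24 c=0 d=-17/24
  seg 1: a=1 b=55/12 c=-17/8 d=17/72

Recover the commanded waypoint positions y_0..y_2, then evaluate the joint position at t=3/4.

y_0 = S_0(0) = a_0 = -5
y_1 = S_1(0) = a_1 = 1
y_2 = S_1(3) = 2
t_q=3/4 is in segment 0 (τ=3/4); S_0(τ)=-137/512

y_0=-5 y_1=1 y_2=2
S(3/4) = -137/512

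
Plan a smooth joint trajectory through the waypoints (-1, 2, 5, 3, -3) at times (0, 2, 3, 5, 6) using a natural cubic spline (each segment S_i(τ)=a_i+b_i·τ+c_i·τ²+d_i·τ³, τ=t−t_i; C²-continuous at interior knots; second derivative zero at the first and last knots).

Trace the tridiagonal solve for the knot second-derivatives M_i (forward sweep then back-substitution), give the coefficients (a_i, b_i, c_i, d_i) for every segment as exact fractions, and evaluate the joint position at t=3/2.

  seg 0: a=-1 b=5/6 c=0 d=1/6
  seg 1: a=2 b=17/6 c=1 d=-5/6
  seg 2: a=5 b=7/3 c=-3/2 d=-1/12
  seg 3: a=3 b=-14/3 c=-2 d=2/3
S(3/2) = 13/16

Δ: Δ0=3/2, Δ1=3, Δ2=-1, Δ3=-6
row 1: diag=6, rhs=9; c'=1/6, d'=3/2
row 2: denom=6−1·1/6=35/6; d'=(-24−1·3/2)/(35/6)=-153/35
row 3: denom=6−2·12/35=186/35; d'=(-30−2·-153/35)/(186/35)=-4
back: M3=-4
back: M2=-153/35−12/35·-4=-3
back: M1=3/2−1/6·-3=2
M: M0=0, M1=2, M2=-3, M3=-4, M4=0
seg 0: a=-1, c=M0/2=0, d=(M1−M0)/(6·2)=1/6, b=Δ0−h0·(2M0+M1)/6=5/6
seg 1: a=2, c=M1/2=1, d=(M2−M1)/(6·1)=-5/6, b=Δ1−h1·(2M1+M2)/6=17/6
seg 2: a=5, c=M2/2=-3/2, d=(M3−M2)/(6·2)=-1/12, b=Δ2−h2·(2M2+M3)/6=7/3
seg 3: a=3, c=M3/2=-2, d=(M4−M3)/(6·1)=2/3, b=Δ3−h3·(2M3+M4)/6=-14/3
t_q=3/2 → seg 0, τ=3/2; S=-1+5/6·τ+0·τ²+1/6·τ³=13/16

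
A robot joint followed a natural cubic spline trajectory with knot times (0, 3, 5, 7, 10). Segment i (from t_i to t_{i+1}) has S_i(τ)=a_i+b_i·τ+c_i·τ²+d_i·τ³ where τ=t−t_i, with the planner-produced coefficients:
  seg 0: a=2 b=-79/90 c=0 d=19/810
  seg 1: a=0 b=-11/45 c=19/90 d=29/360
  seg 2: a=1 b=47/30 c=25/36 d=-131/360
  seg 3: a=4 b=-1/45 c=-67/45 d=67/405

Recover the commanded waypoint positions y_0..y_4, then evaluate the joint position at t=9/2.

y_0 = S_0(0) = a_0 = 2
y_1 = S_1(0) = a_1 = 0
y_2 = S_2(0) = a_2 = 1
y_3 = S_3(0) = a_3 = 4
y_4 = S_3(3) = -5
t_q=9/2 is in segment 1 (τ=3/2); S_1(τ)=73/192

y_0=2 y_1=0 y_2=1 y_3=4 y_4=-5
S(9/2) = 73/192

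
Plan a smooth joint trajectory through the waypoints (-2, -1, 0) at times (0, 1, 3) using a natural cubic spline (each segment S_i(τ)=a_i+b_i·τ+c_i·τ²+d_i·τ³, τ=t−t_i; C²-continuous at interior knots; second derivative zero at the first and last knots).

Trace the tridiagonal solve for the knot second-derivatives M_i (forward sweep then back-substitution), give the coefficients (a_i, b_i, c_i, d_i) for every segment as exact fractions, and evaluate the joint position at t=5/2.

Δ: Δ0=1, Δ1=1/2
row 1: diag=6, rhs=-3; c'=1/3, d'=-1/2
back: M1=-1/2
M: M0=0, M1=-1/2, M2=0
seg 0: a=-2, c=M0/2=0, d=(M1−M0)/(6·1)=-1/12, b=Δ0−h0·(2M0+M1)/6=13/12
seg 1: a=-1, c=M1/2=-1/4, d=(M2−M1)/(6·2)=1/24, b=Δ1−h1·(2M1+M2)/6=5/6
t_q=5/2 → seg 1, τ=3/2; S=-1+5/6·τ+-1/4·τ²+1/24·τ³=-11/64

  seg 0: a=-2 b=13/12 c=0 d=-1/12
  seg 1: a=-1 b=5/6 c=-1/4 d=1/24
S(5/2) = -11/64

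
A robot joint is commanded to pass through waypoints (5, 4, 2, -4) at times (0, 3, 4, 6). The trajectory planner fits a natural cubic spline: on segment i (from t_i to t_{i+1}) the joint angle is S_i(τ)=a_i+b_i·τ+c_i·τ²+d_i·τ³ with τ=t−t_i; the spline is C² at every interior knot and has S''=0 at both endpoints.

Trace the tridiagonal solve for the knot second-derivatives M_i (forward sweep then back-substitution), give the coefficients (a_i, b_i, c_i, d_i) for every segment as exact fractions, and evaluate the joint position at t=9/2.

Δ: Δ0=-1/3, Δ1=-2, Δ2=-3
row 1: diag=8, rhs=-10; c'=1/8, d'=-5/4
row 2: denom=6−1·1/8=47/8; d'=(-6−1·-5/4)/(47/8)=-38/47
back: M2=-38/47
back: M1=-5/4−1/8·-38/47=-54/47
M: M0=0, M1=-54/47, M2=-38/47, M3=0
seg 0: a=5, c=M0/2=0, d=(M1−M0)/(6·3)=-3/47, b=Δ0−h0·(2M0+M1)/6=34/141
seg 1: a=4, c=M1/2=-27/47, d=(M2−M1)/(6·1)=8/141, b=Δ1−h1·(2M1+M2)/6=-209/141
seg 2: a=2, c=M2/2=-19/47, d=(M3−M2)/(6·2)=19/282, b=Δ2−h2·(2M2+M3)/6=-347/141
t_q=9/2 → seg 2, τ=1/2; S=2+-347/141·τ+-19/47·τ²+19/282·τ³=509/752

  seg 0: a=5 b=34/141 c=0 d=-3/47
  seg 1: a=4 b=-209/141 c=-27/47 d=8/141
  seg 2: a=2 b=-347/141 c=-19/47 d=19/282
S(9/2) = 509/752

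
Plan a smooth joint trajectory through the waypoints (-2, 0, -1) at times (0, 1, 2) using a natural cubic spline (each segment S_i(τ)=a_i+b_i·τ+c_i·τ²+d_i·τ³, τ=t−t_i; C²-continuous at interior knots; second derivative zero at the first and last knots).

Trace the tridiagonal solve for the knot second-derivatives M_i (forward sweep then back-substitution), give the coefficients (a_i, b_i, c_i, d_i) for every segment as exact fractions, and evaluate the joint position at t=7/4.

  seg 0: a=-2 b=11/4 c=0 d=-3/4
  seg 1: a=0 b=1/2 c=-9/4 d=3/4
S(7/4) = -147/256

Δ: Δ0=2, Δ1=-1
row 1: diag=4, rhs=-18; c'=1/4, d'=-9/2
back: M1=-9/2
M: M0=0, M1=-9/2, M2=0
seg 0: a=-2, c=M0/2=0, d=(M1−M0)/(6·1)=-3/4, b=Δ0−h0·(2M0+M1)/6=11/4
seg 1: a=0, c=M1/2=-9/4, d=(M2−M1)/(6·1)=3/4, b=Δ1−h1·(2M1+M2)/6=1/2
t_q=7/4 → seg 1, τ=3/4; S=0+1/2·τ+-9/4·τ²+3/4·τ³=-147/256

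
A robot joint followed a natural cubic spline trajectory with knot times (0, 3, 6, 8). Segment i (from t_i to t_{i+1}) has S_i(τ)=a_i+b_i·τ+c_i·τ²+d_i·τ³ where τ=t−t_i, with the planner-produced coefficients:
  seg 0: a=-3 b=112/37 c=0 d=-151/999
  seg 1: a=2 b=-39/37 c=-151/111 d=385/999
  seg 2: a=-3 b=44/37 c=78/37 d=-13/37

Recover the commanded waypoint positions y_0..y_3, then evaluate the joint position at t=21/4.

y_0=-3 y_1=2 y_2=-3 y_3=5
S(21/4) = -6793/2368

y_0 = S_0(0) = a_0 = -3
y_1 = S_1(0) = a_1 = 2
y_2 = S_2(0) = a_2 = -3
y_3 = S_2(2) = 5
t_q=21/4 is in segment 1 (τ=9/4); S_1(τ)=-6793/2368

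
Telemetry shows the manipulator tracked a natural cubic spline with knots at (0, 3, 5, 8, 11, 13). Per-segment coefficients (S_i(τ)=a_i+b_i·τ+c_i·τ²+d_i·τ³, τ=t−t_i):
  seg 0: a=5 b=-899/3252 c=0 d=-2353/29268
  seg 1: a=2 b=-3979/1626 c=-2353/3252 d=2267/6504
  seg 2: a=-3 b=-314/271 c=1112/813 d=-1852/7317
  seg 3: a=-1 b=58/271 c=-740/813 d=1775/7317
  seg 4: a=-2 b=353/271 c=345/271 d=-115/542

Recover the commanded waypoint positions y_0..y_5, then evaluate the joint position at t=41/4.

y_0 = S_0(0) = a_0 = 5
y_1 = S_1(0) = a_1 = 2
y_2 = S_2(0) = a_2 = -3
y_3 = S_3(0) = a_3 = -1
y_4 = S_4(0) = a_4 = -2
y_5 = S_4(2) = 4
t_q=41/4 is in segment 3 (τ=9/4); S_3(τ)=-40987/17344

y_0=5 y_1=2 y_2=-3 y_3=-1 y_4=-2 y_5=4
S(41/4) = -40987/17344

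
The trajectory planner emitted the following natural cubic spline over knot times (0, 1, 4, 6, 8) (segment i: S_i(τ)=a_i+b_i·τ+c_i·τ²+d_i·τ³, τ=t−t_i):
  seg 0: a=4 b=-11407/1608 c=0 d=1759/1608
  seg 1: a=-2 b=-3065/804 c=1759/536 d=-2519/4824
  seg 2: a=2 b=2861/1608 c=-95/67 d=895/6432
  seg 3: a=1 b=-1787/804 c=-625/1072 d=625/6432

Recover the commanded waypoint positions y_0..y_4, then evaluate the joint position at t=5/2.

y_0 = S_0(0) = a_0 = 4
y_1 = S_1(0) = a_1 = -2
y_2 = S_2(0) = a_2 = 2
y_3 = S_3(0) = a_3 = 1
y_4 = S_3(2) = -5
t_q=5/2 is in segment 1 (τ=3/2); S_1(τ)=-8991/4288

y_0=4 y_1=-2 y_2=2 y_3=1 y_4=-5
S(5/2) = -8991/4288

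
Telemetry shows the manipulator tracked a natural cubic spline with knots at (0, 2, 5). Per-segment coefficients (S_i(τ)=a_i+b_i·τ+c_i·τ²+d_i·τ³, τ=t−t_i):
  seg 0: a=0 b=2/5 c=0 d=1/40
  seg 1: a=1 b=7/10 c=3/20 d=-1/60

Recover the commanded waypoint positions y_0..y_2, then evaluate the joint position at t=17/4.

y_0=0 y_1=1 y_2=4
S(17/4) = 805/256

y_0 = S_0(0) = a_0 = 0
y_1 = S_1(0) = a_1 = 1
y_2 = S_1(3) = 4
t_q=17/4 is in segment 1 (τ=9/4); S_1(τ)=805/256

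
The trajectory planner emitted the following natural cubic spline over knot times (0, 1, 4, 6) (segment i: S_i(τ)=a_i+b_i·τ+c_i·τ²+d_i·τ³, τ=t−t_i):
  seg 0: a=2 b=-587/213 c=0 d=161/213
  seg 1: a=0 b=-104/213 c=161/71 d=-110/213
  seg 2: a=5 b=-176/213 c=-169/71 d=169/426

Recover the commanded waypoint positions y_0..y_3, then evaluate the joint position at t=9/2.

y_0 = S_0(0) = a_0 = 2
y_1 = S_1(0) = a_1 = 0
y_2 = S_2(0) = a_2 = 5
y_3 = S_2(2) = -3
t_q=9/2 is in segment 2 (τ=1/2); S_2(τ)=4591/1136

y_0=2 y_1=0 y_2=5 y_3=-3
S(9/2) = 4591/1136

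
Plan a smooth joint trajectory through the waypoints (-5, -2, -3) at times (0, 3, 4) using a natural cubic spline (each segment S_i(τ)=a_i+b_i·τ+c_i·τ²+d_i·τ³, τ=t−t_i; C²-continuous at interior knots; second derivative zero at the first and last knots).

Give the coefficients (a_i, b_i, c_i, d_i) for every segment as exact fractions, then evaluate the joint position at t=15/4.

  seg 0: a=-5 b=7/4 c=0 d=-1/12
  seg 1: a=-2 b=-1/2 c=-3/4 d=1/4
S(15/4) = -689/256

Δ: Δ0=1, Δ1=-1
row 1: diag=8, rhs=-12; c'=1/8, d'=-3/2
back: M1=-3/2
M: M0=0, M1=-3/2, M2=0
seg 0: a=-5, c=M0/2=0, d=(M1−M0)/(6·3)=-1/12, b=Δ0−h0·(2M0+M1)/6=7/4
seg 1: a=-2, c=M1/2=-3/4, d=(M2−M1)/(6·1)=1/4, b=Δ1−h1·(2M1+M2)/6=-1/2
t_q=15/4 → seg 1, τ=3/4; S=-2+-1/2·τ+-3/4·τ²+1/4·τ³=-689/256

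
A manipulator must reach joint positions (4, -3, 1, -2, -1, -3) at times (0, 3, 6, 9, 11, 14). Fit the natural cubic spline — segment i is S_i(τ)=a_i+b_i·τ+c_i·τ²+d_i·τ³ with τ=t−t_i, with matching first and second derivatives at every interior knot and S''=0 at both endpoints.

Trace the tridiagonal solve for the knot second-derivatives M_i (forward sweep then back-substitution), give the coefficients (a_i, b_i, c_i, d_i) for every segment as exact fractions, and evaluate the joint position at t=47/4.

  seg 0: a=4 b=-2327/660 c=0 d=787/5940
  seg 1: a=-3 b=17/330 c=787/660 d=-101/396
  seg 2: a=1 b=211/660 c=-182/165 d=1313/5940
  seg 3: a=-2 b=-109/330 c=39/44 d=-311/1320
  seg 4: a=-1 b=64/165 c=-29/55 d=29/495
S(47/4) = -3453/3520

Δ: Δ0=-7/3, Δ1=4/3, Δ2=-1, Δ3=1/2, Δ4=-2/3
row 1: diag=12, rhs=22; c'=1/4, d'=11/6
row 2: denom=12−3·1/4=45/4; d'=(-14−3·11/6)/(45/4)=-26/15
row 3: denom=10−3·4/15=46/5; d'=(9−3·-26/15)/(46/5)=71/46
row 4: denom=10−2·5/23=220/23; d'=(-7−2·71/46)/(220/23)=-58/55
back: M4=-58/55
back: M3=71/46−5/23·-58/55=39/22
back: M2=-26/15−4/15·39/22=-364/165
back: M1=11/6−1/4·-364/165=787/330
M: M0=0, M1=787/330, M2=-364/165, M3=39/22, M4=-58/55, M5=0
seg 0: a=4, c=M0/2=0, d=(M1−M0)/(6·3)=787/5940, b=Δ0−h0·(2M0+M1)/6=-2327/660
seg 1: a=-3, c=M1/2=787/660, d=(M2−M1)/(6·3)=-101/396, b=Δ1−h1·(2M1+M2)/6=17/330
seg 2: a=1, c=M2/2=-182/165, d=(M3−M2)/(6·3)=1313/5940, b=Δ2−h2·(2M2+M3)/6=211/660
seg 3: a=-2, c=M3/2=39/44, d=(M4−M3)/(6·2)=-311/1320, b=Δ3−h3·(2M3+M4)/6=-109/330
seg 4: a=-1, c=M4/2=-29/55, d=(M5−M4)/(6·3)=29/495, b=Δ4−h4·(2M4+M5)/6=64/165
t_q=47/4 → seg 4, τ=3/4; S=-1+64/165·τ+-29/55·τ²+29/495·τ³=-3453/3520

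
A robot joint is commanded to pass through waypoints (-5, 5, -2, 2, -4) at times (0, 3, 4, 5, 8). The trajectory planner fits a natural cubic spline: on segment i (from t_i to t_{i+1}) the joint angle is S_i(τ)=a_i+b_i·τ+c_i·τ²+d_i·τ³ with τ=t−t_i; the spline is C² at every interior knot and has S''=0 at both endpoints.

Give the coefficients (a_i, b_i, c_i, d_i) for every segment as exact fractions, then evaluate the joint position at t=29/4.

  seg 0: a=-5 b=681/80 c=0 d=-1243/2160
  seg 1: a=5 b=-281/40 c=-1243/240 d=1249/240
  seg 2: a=-2 b=-85/48 c=313/30 d=-373/80
  seg 3: a=2 b=613/120 c=-853/240 d=853/2160
S(29/4) = -1/1024

Δ: Δ0=10/3, Δ1=-7, Δ2=4, Δ3=-2
row 1: diag=8, rhs=-62; c'=1/8, d'=-31/4
row 2: denom=4−1·1/8=31/8; d'=(66−1·-31/4)/(31/8)=590/31
row 3: denom=8−1·8/31=240/31; d'=(-36−1·590/31)/(240/31)=-853/120
back: M3=-853/120
back: M2=590/31−8/31·-853/120=313/15
back: M1=-31/4−1/8·313/15=-1243/120
M: M0=0, M1=-1243/120, M2=313/15, M3=-853/120, M4=0
seg 0: a=-5, c=M0/2=0, d=(M1−M0)/(6·3)=-1243/2160, b=Δ0−h0·(2M0+M1)/6=681/80
seg 1: a=5, c=M1/2=-1243/240, d=(M2−M1)/(6·1)=1249/240, b=Δ1−h1·(2M1+M2)/6=-281/40
seg 2: a=-2, c=M2/2=313/30, d=(M3−M2)/(6·1)=-373/80, b=Δ2−h2·(2M2+M3)/6=-85/48
seg 3: a=2, c=M3/2=-853/240, d=(M4−M3)/(6·3)=853/2160, b=Δ3−h3·(2M3+M4)/6=613/120
t_q=29/4 → seg 3, τ=9/4; S=2+613/120·τ+-853/240·τ²+853/2160·τ³=-1/1024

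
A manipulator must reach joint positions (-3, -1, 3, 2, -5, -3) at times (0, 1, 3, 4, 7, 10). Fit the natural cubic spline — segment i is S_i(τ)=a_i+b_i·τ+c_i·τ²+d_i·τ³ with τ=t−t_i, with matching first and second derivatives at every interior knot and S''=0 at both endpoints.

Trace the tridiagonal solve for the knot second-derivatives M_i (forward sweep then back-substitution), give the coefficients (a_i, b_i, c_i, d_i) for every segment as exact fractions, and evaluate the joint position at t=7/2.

Δ: Δ0=2, Δ1=2, Δ2=-1, Δ3=-7/3, Δ4=2/3
row 1: diag=6, rhs=0; c'=1/3, d'=0
row 2: denom=6−2·1/3=16/3; d'=(-18−2·0)/(16/3)=-27/8
row 3: denom=8−1·3/16=125/16; d'=(-8−1·-27/8)/(125/16)=-74/125
row 4: denom=12−3·48/125=1356/125; d'=(18−3·-74/125)/(1356/125)=206/113
back: M4=206/113
back: M3=-74/125−48/125·206/113=-146/113
back: M2=-27/8−3/16·-146/113=-354/113
back: M1=0−1/3·-354/113=118/113
M: M0=0, M1=118/113, M2=-354/113, M3=-146/113, M4=206/113, M5=0
seg 0: a=-3, c=M0/2=0, d=(M1−M0)/(6·1)=59/339, b=Δ0−h0·(2M0+M1)/6=619/339
seg 1: a=-1, c=M1/2=59/113, d=(M2−M1)/(6·2)=-118/339, b=Δ1−h1·(2M1+M2)/6=796/339
seg 2: a=3, c=M2/2=-177/113, d=(M3−M2)/(6·1)=104/339, b=Δ2−h2·(2M2+M3)/6=88/339
seg 3: a=2, c=M3/2=-73/113, d=(M4−M3)/(6·3)=176/1017, b=Δ3−h3·(2M3+M4)/6=-662/339
seg 4: a=-5, c=M4/2=103/113, d=(M5−M4)/(6·3)=-103/1017, b=Δ4−h4·(2M4+M5)/6=-392/339
t_q=7/2 → seg 2, τ=1/2; S=3+88/339·τ+-177/113·τ²+104/339·τ³=1255/452

  seg 0: a=-3 b=619/339 c=0 d=59/339
  seg 1: a=-1 b=796/339 c=59/113 d=-118/339
  seg 2: a=3 b=88/339 c=-177/113 d=104/339
  seg 3: a=2 b=-662/339 c=-73/113 d=176/1017
  seg 4: a=-5 b=-392/339 c=103/113 d=-103/1017
S(7/2) = 1255/452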